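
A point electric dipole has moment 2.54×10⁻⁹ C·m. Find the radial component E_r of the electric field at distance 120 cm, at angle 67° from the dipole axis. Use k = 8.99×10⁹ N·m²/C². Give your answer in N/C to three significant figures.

E_r ≈ 10.3 N/C

For a dipole, E_r = (2kp cosθ)/r³.
kp/r³ = (8.99×10⁹)(2.54×10⁻⁹)/(1.20)³ = 13.21 N/C.
E_r = 2·13.21·cos67° = 10.33 N/C.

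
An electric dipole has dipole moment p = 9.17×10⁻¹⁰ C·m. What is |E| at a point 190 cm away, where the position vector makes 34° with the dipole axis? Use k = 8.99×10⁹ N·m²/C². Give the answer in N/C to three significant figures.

At angle θ the dipole field magnitude is E = (kp/r³)·√(1 + 3cos²θ).
kp/r³ = (8.99×10⁹)(9.17×10⁻¹⁰) / (1.90)³ = 1.202 N/C.
√(1 + 3cos²34°) = √(1 + 3·0.6873) = √3.0619 ≈ 1.7498.
E ≈ 1.202 × 1.750 = 2.103 N/C.

E ≈ 2.10 N/C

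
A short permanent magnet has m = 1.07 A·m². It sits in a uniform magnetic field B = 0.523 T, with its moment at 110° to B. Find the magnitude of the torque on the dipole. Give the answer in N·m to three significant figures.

Torque on a magnetic dipole: τ = mB sinθ.
τ = (1.07)(0.523)·sin110° = 0.5259 N·m.

τ ≈ 0.526 N·m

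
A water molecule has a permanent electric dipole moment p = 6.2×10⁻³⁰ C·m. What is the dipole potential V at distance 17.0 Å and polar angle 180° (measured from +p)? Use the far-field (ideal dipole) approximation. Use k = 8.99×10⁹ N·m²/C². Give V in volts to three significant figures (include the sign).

V ≈ -0.0193 V

The dipole potential is V = kp cosθ / r².
V = (8.99×10⁹)(6.20×10⁻³⁰)·cos180° / (1.70×10⁻⁹)² = -0.01929 V.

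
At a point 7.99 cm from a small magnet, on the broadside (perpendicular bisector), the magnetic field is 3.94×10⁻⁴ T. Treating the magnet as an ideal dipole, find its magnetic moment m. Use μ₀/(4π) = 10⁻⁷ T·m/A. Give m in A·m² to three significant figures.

In the equatorial plane B = (μ₀/4π)·m/r³, so m = Br³·4π/(μ₀).
m = (3.94×10⁻⁴)·(0.0799)³ / (10⁻⁷) = 2.010 A·m².

m ≈ 2.01 A·m²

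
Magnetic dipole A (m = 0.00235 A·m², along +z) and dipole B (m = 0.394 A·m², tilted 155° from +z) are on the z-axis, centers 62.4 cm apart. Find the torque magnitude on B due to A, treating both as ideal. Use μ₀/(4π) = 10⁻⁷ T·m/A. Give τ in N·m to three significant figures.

τ ≈ 3.22×10⁻¹⁰ N·m

Dipole B is on the axis of dipole A, so B₁ there is axial: B₁ = (μ₀/4π)·2m₁/r³ along +z.
B₁ = 2(10⁻⁷)(0.00235)/(0.624)³ = 1.934×10⁻⁹ T.
τ = m₂ B₁ sinθ.
τ = (0.394)(1.934×10⁻⁹)·sin155° = 3.221×10⁻¹⁰ N·m.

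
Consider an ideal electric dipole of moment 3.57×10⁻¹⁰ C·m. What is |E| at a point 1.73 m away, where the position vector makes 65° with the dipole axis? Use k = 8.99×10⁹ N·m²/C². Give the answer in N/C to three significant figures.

E ≈ 0.768 N/C

At angle θ the dipole field magnitude is E = (kp/r³)·√(1 + 3cos²θ).
kp/r³ = (8.99×10⁹)(3.57×10⁻¹⁰) / (1.73)³ = 0.6199 N/C.
√(1 + 3cos²65°) = √(1 + 3·0.1786) = √1.5358 ≈ 1.2393.
E ≈ 0.6199 × 1.239 = 0.7682 N/C.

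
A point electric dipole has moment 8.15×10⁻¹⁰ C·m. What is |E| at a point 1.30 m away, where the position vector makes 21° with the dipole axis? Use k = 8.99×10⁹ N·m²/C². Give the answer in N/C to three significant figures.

At angle θ the dipole field magnitude is E = (kp/r³)·√(1 + 3cos²θ).
kp/r³ = (8.99×10⁹)(8.15×10⁻¹⁰) / (1.30)³ = 3.335 N/C.
√(1 + 3cos²21°) = √(1 + 3·0.8716) = √3.6147 ≈ 1.9012.
E ≈ 3.335 × 1.901 = 6.341 N/C.

E ≈ 6.34 N/C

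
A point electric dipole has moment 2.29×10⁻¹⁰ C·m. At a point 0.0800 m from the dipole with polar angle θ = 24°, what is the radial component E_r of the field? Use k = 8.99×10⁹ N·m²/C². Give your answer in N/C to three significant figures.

E_r ≈ 7350 N/C

For a dipole, E_r = (2kp cosθ)/r³.
kp/r³ = (8.99×10⁹)(2.29×10⁻¹⁰)/(0.0800)³ = 4021 N/C.
E_r = 2·4021·cos24° = 7347 N/C.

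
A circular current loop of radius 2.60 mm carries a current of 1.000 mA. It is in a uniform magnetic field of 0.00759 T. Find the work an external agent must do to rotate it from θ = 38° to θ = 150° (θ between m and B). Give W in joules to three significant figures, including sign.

Magnetic moment m = IA = Iπa² = (0.00100)·π·(0.00260)² = 2.124×10⁻⁸ A·m².
W_ext = ΔU = −mB cosθ₂ + mB cosθ₁ = mB(cosθ₁ − cosθ₂).
W = (2.124×10⁻⁸)(0.00759)·(cos38° − cos150°) = (1.612×10⁻¹⁰)·(+1.6540) = 2.666×10⁻¹⁰ J.

W ≈ 2.67×10⁻¹⁰ J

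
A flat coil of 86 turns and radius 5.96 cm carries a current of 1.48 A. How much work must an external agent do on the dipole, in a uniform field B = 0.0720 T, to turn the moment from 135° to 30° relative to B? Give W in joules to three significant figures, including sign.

m = NIA = NIπa² = 86·(1.48)·π·(0.0596)² = 1.42 A·m².
W_ext = ΔU = −mB cosθ₂ + mB cosθ₁ = mB(cosθ₁ − cosθ₂).
W = (1.42)(0.0720)·(cos135° − cos30°) = (0.1022)·(-1.5731) = -0.1608 J.

W ≈ -0.161 J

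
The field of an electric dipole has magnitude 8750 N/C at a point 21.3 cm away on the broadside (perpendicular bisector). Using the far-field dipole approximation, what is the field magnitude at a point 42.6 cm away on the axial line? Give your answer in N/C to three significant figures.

E ≈ 2190 N/C

Dipole fields scale as 1/r³ in the far field.
The axial field is twice the equatorial field at the same r, so the geometry factor is 2/1.
E₂ = E₁ · (2/1) · (r₁/r₂)³ = 8750 · 2 · (21.3/42.6)³.
(r₁/r₂)³ = (0.5)³ = 0.125.
E₂ ≈ 2188 N/C.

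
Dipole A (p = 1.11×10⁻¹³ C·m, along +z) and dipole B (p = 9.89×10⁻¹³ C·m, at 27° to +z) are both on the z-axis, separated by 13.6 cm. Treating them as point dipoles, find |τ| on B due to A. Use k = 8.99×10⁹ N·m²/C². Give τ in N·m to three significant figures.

The second dipole sits on the axis of the first, so the field there is axial: E₁ = 2kp₁/r³ along +z.
E₁ = 2(8.99×10⁹)(1.11×10⁻¹³)/(0.136)³ = 0.7934 N/C.
Torque on the second dipole: τ = p₂ E₁ sinθ.
τ = (9.89×10⁻¹³)(0.7934)·sin27° = 3.562×10⁻¹³ N·m.

τ ≈ 3.56×10⁻¹³ N·m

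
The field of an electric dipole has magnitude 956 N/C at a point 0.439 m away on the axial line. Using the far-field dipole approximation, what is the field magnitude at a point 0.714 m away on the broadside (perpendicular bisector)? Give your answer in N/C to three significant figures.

E ≈ 111 N/C

Dipole fields scale as 1/r³ in the far field.
The axial field is twice the equatorial field at the same r, so the geometry factor is 1/2.
E₂ = E₁ · (1/2) · (r₁/r₂)³ = 956 · 0.5 · (0.439/0.714)³.
(r₁/r₂)³ = (0.6148)³ = 0.2324.
E₂ ≈ 111.1 N/C.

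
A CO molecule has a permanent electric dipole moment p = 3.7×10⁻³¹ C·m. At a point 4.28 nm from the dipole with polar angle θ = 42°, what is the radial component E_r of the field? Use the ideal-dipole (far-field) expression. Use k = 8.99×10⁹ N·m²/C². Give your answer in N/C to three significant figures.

For a dipole, E_r = (2kp cosθ)/r³.
kp/r³ = (8.99×10⁹)(3.70×10⁻³¹)/(4.28×10⁻⁹)³ = 4.243×10⁴ N/C.
E_r = 2·4.243×10⁴·cos42° = 6.306×10⁴ N/C.

E_r ≈ 6.31×10⁴ N/C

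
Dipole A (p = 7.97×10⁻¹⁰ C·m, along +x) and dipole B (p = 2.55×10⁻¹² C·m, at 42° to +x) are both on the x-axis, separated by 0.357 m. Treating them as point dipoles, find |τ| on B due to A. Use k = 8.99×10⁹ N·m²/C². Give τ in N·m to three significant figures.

The second dipole sits on the axis of the first, so the field there is axial: E₁ = 2kp₁/r³ along +x.
E₁ = 2(8.99×10⁹)(7.97×10⁻¹⁰)/(0.357)³ = 315.0 N/C.
Torque on the second dipole: τ = p₂ E₁ sinθ.
τ = (2.55×10⁻¹²)(315.0)·sin42° = 5.374×10⁻¹⁰ N·m.

τ ≈ 5.37×10⁻¹⁰ N·m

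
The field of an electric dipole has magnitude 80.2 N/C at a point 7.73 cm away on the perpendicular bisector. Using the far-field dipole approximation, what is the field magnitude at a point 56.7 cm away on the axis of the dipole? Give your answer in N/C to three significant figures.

Dipole fields scale as 1/r³ in the far field.
The axial field is twice the equatorial field at the same r, so the geometry factor is 2/1.
E₂ = E₁ · (2/1) · (r₁/r₂)³ = 80.2 · 2 · (7.73/56.7)³.
(r₁/r₂)³ = (0.1363)³ = 0.002534.
E₂ ≈ 0.4064 N/C.

E ≈ 0.406 N/C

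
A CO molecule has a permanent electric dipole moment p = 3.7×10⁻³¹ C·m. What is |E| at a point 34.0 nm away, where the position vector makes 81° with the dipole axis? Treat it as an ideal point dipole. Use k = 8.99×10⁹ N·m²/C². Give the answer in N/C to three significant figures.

E ≈ 87.7 N/C

At angle θ the dipole field magnitude is E = (kp/r³)·√(1 + 3cos²θ).
kp/r³ = (8.99×10⁹)(3.70×10⁻³¹) / (3.40×10⁻⁸)³ = 84.63 N/C.
√(1 + 3cos²81°) = √(1 + 3·0.0245) = √1.0734 ≈ 1.0361.
E ≈ 84.63 × 1.036 = 87.68 N/C.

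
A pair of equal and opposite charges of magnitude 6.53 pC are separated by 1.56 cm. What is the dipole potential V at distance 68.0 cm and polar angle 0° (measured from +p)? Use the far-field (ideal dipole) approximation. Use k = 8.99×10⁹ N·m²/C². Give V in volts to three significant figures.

Dipole moment p = qd = (6.53×10⁻¹² C)(0.0156 m) = 1.019×10⁻¹³ C·m.
The dipole potential is V = kp cosθ / r².
V = (8.99×10⁹)(1.019×10⁻¹³)·cos0° / (0.680)² = 0.001981 V.

V ≈ 0.00198 V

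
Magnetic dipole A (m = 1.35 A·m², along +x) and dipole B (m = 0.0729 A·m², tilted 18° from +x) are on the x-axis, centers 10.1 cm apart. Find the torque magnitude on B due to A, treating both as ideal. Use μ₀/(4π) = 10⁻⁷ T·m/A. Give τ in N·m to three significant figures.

Dipole B is on the axis of dipole A, so B₁ there is axial: B₁ = (μ₀/4π)·2m₁/r³ along +x.
B₁ = 2(10⁻⁷)(1.35)/(0.101)³ = 2.621×10⁻⁴ T.
τ = m₂ B₁ sinθ.
τ = (0.0729)(2.621×10⁻⁴)·sin18° = 5.903×10⁻⁶ N·m.

τ ≈ 5.90×10⁻⁶ N·m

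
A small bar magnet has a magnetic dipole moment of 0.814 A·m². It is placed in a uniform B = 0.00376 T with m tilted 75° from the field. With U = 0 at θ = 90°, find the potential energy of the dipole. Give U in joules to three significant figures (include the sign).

U = −m·B = −mB cosθ.
U = −(0.814)(0.00376)·cos75° = -7.922×10⁻⁴ J.

U ≈ -7.92×10⁻⁴ J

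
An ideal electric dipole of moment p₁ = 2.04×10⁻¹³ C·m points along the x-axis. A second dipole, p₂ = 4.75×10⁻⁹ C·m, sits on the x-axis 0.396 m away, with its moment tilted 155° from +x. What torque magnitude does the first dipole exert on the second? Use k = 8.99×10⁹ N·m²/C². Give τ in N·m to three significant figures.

The second dipole sits on the axis of the first, so the field there is axial: E₁ = 2kp₁/r³ along +x.
E₁ = 2(8.99×10⁹)(2.04×10⁻¹³)/(0.396)³ = 0.05907 N/C.
Torque on the second dipole: τ = p₂ E₁ sinθ.
τ = (4.75×10⁻⁹)(0.05907)·sin155° = 1.186×10⁻¹⁰ N·m.

τ ≈ 1.19×10⁻¹⁰ N·m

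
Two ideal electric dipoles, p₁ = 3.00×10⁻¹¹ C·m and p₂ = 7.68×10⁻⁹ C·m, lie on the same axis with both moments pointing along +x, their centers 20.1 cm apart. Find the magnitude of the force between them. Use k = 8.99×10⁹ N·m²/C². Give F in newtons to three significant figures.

On-axis field of dipole 1 at distance r: E = 2kp₁/r³. Force on dipole 2 is F = p₂·dE/dr (gradient along axis).
dE/dr = −6kp₁/r⁴, so |F| = 6kp₁p₂/r⁴ (attractive for aligned moments).
F = 6(8.99×10⁹)(3.00×10⁻¹¹)(7.68×10⁻⁹)/(0.201)⁴ = 7.614×10⁻⁶ N.

F ≈ 7.61×10⁻⁶ N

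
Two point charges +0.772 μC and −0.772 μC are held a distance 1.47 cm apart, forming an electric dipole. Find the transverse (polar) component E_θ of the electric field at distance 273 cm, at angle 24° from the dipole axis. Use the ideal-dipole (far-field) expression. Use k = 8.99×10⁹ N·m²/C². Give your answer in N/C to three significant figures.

Dipole moment p = qd = (7.72×10⁻⁷ C)(0.0147 m) = 1.135×10⁻⁸ C·m.
For a dipole, E_θ = (kp sinθ)/r³.
kp/r³ = (8.99×10⁹)(1.135×10⁻⁸)/(2.73)³ = 5.015 N/C.
E_θ = 5.015·sin24° = 2.040 N/C.

E_θ ≈ 2.04 N/C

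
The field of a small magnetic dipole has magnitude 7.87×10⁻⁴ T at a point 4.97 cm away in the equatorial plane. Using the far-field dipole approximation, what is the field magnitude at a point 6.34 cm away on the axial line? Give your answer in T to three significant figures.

Dipole fields scale as 1/r³ in the far field.
The axial field is twice the equatorial field at the same r, so the geometry factor is 2/1.
B₂ = B₁ · (2/1) · (r₁/r₂)³ = 7.87×10⁻⁴ · 2 · (4.97/6.34)³.
(r₁/r₂)³ = (0.7839)³ = 0.4817.
B₂ ≈ 7.582×10⁻⁴ T.

B ≈ 7.58×10⁻⁴ T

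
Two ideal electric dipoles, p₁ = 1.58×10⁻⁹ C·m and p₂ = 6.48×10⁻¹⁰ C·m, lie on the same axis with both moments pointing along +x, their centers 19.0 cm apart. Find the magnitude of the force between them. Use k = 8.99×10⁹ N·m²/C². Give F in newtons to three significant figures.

F ≈ 4.24×10⁻⁵ N

On-axis field of dipole 1 at distance r: E = 2kp₁/r³. Force on dipole 2 is F = p₂·dE/dr (gradient along axis).
dE/dr = −6kp₁/r⁴, so |F| = 6kp₁p₂/r⁴ (attractive for aligned moments).
F = 6(8.99×10⁹)(1.58×10⁻⁹)(6.48×10⁻¹⁰)/(0.190)⁴ = 4.238×10⁻⁵ N.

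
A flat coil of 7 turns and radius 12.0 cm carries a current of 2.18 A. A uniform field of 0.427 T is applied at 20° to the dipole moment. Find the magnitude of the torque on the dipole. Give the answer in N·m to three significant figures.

m = NIA = NIπa² = 7·(2.18)·π·(0.120)² = 0.6903 A·m².
Torque on a magnetic dipole: τ = mB sinθ.
τ = (0.6903)(0.427)·sin20° = 0.1008 N·m.

τ ≈ 0.101 N·m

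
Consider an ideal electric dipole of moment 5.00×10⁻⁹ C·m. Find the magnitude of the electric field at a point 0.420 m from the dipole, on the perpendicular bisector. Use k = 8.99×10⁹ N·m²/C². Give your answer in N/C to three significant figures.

On the perpendicular bisector E = kp/r³ (half the axial value at the same distance).
E = (8.99×10⁹)(5.00×10⁻⁹) / (0.420)³ = 606.7 N/C.

E ≈ 607 N/C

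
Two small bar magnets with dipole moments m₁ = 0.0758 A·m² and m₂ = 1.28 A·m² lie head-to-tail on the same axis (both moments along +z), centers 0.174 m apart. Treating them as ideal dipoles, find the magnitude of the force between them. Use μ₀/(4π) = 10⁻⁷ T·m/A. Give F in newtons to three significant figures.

On-axis B of dipole 1: B = (μ₀/4π)·2m₁/r³. Force on dipole 2: F = m₂·dB/dr.
dB/dr = −(μ₀/4π)·6m₁/r⁴, so |F| = (μ₀/4π)·6m₁m₂/r⁴.
F = 6(10⁻⁷)(0.0758)(1.28)/(0.174)⁴ = 6.351×10⁻⁵ N.

F ≈ 6.35×10⁻⁵ N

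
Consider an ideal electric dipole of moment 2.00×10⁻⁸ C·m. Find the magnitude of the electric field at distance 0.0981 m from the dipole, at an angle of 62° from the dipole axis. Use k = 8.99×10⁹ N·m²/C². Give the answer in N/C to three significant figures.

E ≈ 2.45×10⁵ N/C

At angle θ the dipole field magnitude is E = (kp/r³)·√(1 + 3cos²θ).
kp/r³ = (8.99×10⁹)(2.00×10⁻⁸) / (0.0981)³ = 1.905×10⁵ N/C.
√(1 + 3cos²62°) = √(1 + 3·0.2204) = √1.6612 ≈ 1.2889.
E ≈ 1.905×10⁵ × 1.289 = 2.455×10⁵ N/C.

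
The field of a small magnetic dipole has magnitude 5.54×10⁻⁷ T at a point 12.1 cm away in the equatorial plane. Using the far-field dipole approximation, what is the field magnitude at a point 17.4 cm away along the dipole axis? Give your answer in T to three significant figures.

Dipole fields scale as 1/r³ in the far field.
The axial field is twice the equatorial field at the same r, so the geometry factor is 2/1.
B₂ = B₁ · (2/1) · (r₁/r₂)³ = 5.54×10⁻⁷ · 2 · (12.1/17.4)³.
(r₁/r₂)³ = (0.6954)³ = 0.3363.
B₂ ≈ 3.726×10⁻⁷ T.

B ≈ 3.73×10⁻⁷ T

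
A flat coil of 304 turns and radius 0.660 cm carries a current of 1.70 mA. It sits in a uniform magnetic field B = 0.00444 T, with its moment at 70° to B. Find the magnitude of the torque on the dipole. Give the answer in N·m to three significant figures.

τ ≈ 2.95×10⁻⁷ N·m

m = NIA = NIπa² = 304·(0.00170)·π·(0.00660)² = 7.072×10⁻⁵ A·m².
Torque on a magnetic dipole: τ = mB sinθ.
τ = (7.072×10⁻⁵)(0.00444)·sin70° = 2.951×10⁻⁷ N·m.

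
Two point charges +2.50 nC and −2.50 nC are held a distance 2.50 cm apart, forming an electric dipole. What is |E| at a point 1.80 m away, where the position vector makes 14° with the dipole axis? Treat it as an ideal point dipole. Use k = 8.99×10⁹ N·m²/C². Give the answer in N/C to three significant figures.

E ≈ 0.188 N/C

Dipole moment p = qd = (2.50×10⁻⁹ C)(0.0250 m) = 6.25×10⁻¹¹ C·m.
At angle θ the dipole field magnitude is E = (kp/r³)·√(1 + 3cos²θ).
kp/r³ = (8.99×10⁹)(6.25×10⁻¹¹) / (1.80)³ = 0.09634 N/C.
√(1 + 3cos²14°) = √(1 + 3·0.9415) = √3.8244 ≈ 1.9556.
E ≈ 0.09634 × 1.956 = 0.1884 N/C.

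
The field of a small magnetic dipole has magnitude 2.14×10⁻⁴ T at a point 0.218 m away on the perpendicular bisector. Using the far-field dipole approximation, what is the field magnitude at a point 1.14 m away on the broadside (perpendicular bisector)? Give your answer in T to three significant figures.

B ≈ 1.50×10⁻⁶ T

Dipole fields scale as 1/r³ in the far field; the geometry is the same at both points.
B₂ = B₁ · (r₁/r₂)³ = 2.14×10⁻⁴ · (0.218/1.14)³.
(r₁/r₂)³ = (0.1912)³ = 0.006993.
B₂ ≈ 1.496×10⁻⁶ T.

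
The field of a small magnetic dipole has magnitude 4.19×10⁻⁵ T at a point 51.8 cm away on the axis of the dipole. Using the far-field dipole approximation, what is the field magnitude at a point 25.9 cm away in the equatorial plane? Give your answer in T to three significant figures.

Dipole fields scale as 1/r³ in the far field.
The axial field is twice the equatorial field at the same r, so the geometry factor is 1/2.
B₂ = B₁ · (1/2) · (r₁/r₂)³ = 4.19×10⁻⁵ · 0.5 · (51.8/25.9)³.
(r₁/r₂)³ = (2)³ = 8.
B₂ ≈ 1.676×10⁻⁴ T.

B ≈ 1.68×10⁻⁴ T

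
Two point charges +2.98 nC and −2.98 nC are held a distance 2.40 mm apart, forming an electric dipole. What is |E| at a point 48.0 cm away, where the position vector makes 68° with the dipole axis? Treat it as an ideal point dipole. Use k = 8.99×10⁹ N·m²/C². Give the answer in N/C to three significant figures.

Dipole moment p = qd = (2.98×10⁻⁹ C)(0.00240 m) = 7.152×10⁻¹² C·m.
At angle θ the dipole field magnitude is E = (kp/r³)·√(1 + 3cos²θ).
kp/r³ = (8.99×10⁹)(7.152×10⁻¹²) / (0.480)³ = 0.5814 N/C.
√(1 + 3cos²68°) = √(1 + 3·0.1403) = √1.4210 ≈ 1.1921.
E ≈ 0.5814 × 1.192 = 0.6930 N/C.

E ≈ 0.693 N/C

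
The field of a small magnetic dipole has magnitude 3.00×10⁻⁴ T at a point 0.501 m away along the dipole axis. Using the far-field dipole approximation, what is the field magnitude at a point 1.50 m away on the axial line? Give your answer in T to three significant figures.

Dipole fields scale as 1/r³ in the far field; the geometry is the same at both points.
B₂ = B₁ · (r₁/r₂)³ = 3.00×10⁻⁴ · (0.501/1.50)³.
(r₁/r₂)³ = (0.334)³ = 0.03726.
B₂ ≈ 1.118×10⁻⁵ T.

B ≈ 1.12×10⁻⁵ T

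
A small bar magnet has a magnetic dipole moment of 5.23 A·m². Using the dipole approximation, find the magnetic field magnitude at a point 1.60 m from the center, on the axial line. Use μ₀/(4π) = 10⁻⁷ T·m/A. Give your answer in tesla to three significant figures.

On axis B = (μ₀/4π)·2m/r³.
B = 2·(10⁻⁷)·(5.23) / (1.60)³ = 2.554×10⁻⁷ T.

B ≈ 2.55×10⁻⁷ T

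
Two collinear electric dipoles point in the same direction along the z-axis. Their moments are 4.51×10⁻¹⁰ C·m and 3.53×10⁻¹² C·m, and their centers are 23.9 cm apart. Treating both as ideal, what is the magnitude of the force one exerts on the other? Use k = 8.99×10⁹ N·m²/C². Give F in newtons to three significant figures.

F ≈ 2.63×10⁻⁸ N

On-axis field of dipole 1 at distance r: E = 2kp₁/r³. Force on dipole 2 is F = p₂·dE/dr (gradient along axis).
dE/dr = −6kp₁/r⁴, so |F| = 6kp₁p₂/r⁴ (attractive for aligned moments).
F = 6(8.99×10⁹)(4.51×10⁻¹⁰)(3.53×10⁻¹²)/(0.239)⁴ = 2.632×10⁻⁸ N.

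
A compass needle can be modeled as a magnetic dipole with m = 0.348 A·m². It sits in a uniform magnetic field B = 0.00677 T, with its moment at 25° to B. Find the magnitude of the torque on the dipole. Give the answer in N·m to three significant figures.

τ ≈ 9.96×10⁻⁴ N·m

Torque on a magnetic dipole: τ = mB sinθ.
τ = (0.348)(0.00677)·sin25° = 9.957×10⁻⁴ N·m.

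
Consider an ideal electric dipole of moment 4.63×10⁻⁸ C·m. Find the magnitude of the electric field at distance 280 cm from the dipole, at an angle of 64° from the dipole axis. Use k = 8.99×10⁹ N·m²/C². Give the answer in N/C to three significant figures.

At angle θ the dipole field magnitude is E = (kp/r³)·√(1 + 3cos²θ).
kp/r³ = (8.99×10⁹)(4.63×10⁻⁸) / (2.80)³ = 18.96 N/C.
√(1 + 3cos²64°) = √(1 + 3·0.1922) = √1.5765 ≈ 1.2556.
E ≈ 18.96 × 1.256 = 23.81 N/C.

E ≈ 23.8 N/C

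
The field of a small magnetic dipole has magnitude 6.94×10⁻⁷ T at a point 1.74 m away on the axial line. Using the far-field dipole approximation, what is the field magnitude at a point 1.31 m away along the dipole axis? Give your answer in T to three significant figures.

B ≈ 1.63×10⁻⁶ T

Dipole fields scale as 1/r³ in the far field; the geometry is the same at both points.
B₂ = B₁ · (r₁/r₂)³ = 6.94×10⁻⁷ · (1.74/1.31)³.
(r₁/r₂)³ = (1.328)³ = 2.343.
B₂ ≈ 1.626×10⁻⁶ T.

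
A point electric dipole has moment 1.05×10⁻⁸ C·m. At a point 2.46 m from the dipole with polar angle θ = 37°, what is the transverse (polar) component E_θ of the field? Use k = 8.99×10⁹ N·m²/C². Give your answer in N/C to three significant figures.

For a dipole, E_θ = (kp sinθ)/r³.
kp/r³ = (8.99×10⁹)(1.05×10⁻⁸)/(2.46)³ = 6.341 N/C.
E_θ = 6.341·sin37° = 3.816 N/C.

E_θ ≈ 3.82 N/C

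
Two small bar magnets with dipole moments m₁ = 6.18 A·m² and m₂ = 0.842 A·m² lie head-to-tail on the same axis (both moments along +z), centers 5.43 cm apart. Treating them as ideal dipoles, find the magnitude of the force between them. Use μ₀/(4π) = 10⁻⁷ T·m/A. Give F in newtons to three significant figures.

On-axis B of dipole 1: B = (μ₀/4π)·2m₁/r³. Force on dipole 2: F = m₂·dB/dr.
dB/dr = −(μ₀/4π)·6m₁/r⁴, so |F| = (μ₀/4π)·6m₁m₂/r⁴.
F = 6(10⁻⁷)(6.18)(0.842)/(0.0543)⁴ = 0.3591 N.

F ≈ 0.359 N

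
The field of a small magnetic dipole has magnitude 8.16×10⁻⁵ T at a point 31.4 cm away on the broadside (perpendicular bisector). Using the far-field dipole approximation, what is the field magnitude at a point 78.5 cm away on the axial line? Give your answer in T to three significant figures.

B ≈ 1.04×10⁻⁵ T

Dipole fields scale as 1/r³ in the far field.
The axial field is twice the equatorial field at the same r, so the geometry factor is 2/1.
B₂ = B₁ · (2/1) · (r₁/r₂)³ = 8.16×10⁻⁵ · 2 · (31.4/78.5)³.
(r₁/r₂)³ = (0.4)³ = 0.064.
B₂ ≈ 1.044×10⁻⁵ T.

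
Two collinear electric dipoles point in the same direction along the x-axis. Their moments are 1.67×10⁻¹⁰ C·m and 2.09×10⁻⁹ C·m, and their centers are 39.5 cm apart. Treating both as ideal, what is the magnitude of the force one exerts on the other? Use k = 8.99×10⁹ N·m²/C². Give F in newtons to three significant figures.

On-axis field of dipole 1 at distance r: E = 2kp₁/r³. Force on dipole 2 is F = p₂·dE/dr (gradient along axis).
dE/dr = −6kp₁/r⁴, so |F| = 6kp₁p₂/r⁴ (attractive for aligned moments).
F = 6(8.99×10⁹)(1.67×10⁻¹⁰)(2.09×10⁻⁹)/(0.395)⁴ = 7.734×10⁻⁷ N.

F ≈ 7.73×10⁻⁷ N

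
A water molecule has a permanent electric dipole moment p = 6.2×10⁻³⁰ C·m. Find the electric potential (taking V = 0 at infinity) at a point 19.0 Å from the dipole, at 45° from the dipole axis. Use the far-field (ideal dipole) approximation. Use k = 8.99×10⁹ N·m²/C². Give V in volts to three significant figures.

V ≈ 0.0109 V

The dipole potential is V = kp cosθ / r².
V = (8.99×10⁹)(6.20×10⁻³⁰)·cos45° / (1.90×10⁻⁹)² = 0.01092 V.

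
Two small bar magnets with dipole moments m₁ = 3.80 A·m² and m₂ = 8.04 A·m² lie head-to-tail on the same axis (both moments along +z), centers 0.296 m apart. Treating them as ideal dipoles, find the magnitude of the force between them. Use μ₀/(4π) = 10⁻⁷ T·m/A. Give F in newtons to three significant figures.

F ≈ 0.00239 N

On-axis B of dipole 1: B = (μ₀/4π)·2m₁/r³. Force on dipole 2: F = m₂·dB/dr.
dB/dr = −(μ₀/4π)·6m₁/r⁴, so |F| = (μ₀/4π)·6m₁m₂/r⁴.
F = 6(10⁻⁷)(3.80)(8.04)/(0.296)⁴ = 0.002388 N.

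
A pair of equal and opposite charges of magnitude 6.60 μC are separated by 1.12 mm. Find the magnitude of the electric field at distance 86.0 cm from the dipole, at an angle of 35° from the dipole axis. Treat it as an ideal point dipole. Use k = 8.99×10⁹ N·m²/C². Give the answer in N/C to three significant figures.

E ≈ 181 N/C

Dipole moment p = qd = (6.60×10⁻⁶ C)(0.00112 m) = 7.392×10⁻⁹ C·m.
At angle θ the dipole field magnitude is E = (kp/r³)·√(1 + 3cos²θ).
kp/r³ = (8.99×10⁹)(7.392×10⁻⁹) / (0.860)³ = 104.5 N/C.
√(1 + 3cos²35°) = √(1 + 3·0.6710) = √3.0130 ≈ 1.7358.
E ≈ 104.5 × 1.736 = 181.4 N/C.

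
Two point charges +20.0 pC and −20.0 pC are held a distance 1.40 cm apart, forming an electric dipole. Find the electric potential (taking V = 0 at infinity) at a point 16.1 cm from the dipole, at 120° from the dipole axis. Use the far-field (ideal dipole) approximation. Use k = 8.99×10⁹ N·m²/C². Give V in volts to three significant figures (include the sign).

V ≈ -0.0486 V

Dipole moment p = qd = (2.00×10⁻¹¹ C)(0.0140 m) = 2.80×10⁻¹³ C·m.
The dipole potential is V = kp cosθ / r².
V = (8.99×10⁹)(2.80×10⁻¹³)·cos120° / (0.161)² = -0.04856 V.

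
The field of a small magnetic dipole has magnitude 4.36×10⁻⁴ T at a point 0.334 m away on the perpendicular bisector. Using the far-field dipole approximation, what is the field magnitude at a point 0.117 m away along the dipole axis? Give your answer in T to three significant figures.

B ≈ 0.0203 T

Dipole fields scale as 1/r³ in the far field.
The axial field is twice the equatorial field at the same r, so the geometry factor is 2/1.
B₂ = B₁ · (2/1) · (r₁/r₂)³ = 4.36×10⁻⁴ · 2 · (0.334/0.117)³.
(r₁/r₂)³ = (2.855)³ = 23.26.
B₂ ≈ 0.02029 T.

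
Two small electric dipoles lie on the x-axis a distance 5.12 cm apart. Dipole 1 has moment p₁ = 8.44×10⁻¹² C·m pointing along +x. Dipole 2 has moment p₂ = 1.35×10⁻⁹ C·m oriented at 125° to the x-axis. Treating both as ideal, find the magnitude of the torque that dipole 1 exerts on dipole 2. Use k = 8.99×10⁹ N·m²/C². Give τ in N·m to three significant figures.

The second dipole sits on the axis of the first, so the field there is axial: E₁ = 2kp₁/r³ along +x.
E₁ = 2(8.99×10⁹)(8.44×10⁻¹²)/(0.0512)³ = 1131 N/C.
Torque on the second dipole: τ = p₂ E₁ sinθ.
τ = (1.35×10⁻⁹)(1131)·sin125° = 1.250×10⁻⁶ N·m.

τ ≈ 1.25×10⁻⁶ N·m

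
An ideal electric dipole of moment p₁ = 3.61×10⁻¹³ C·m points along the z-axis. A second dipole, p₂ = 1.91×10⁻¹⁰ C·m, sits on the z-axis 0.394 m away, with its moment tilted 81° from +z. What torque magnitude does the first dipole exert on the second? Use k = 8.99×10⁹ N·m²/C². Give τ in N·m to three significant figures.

τ ≈ 2.00×10⁻¹¹ N·m

The second dipole sits on the axis of the first, so the field there is axial: E₁ = 2kp₁/r³ along +z.
E₁ = 2(8.99×10⁹)(3.61×10⁻¹³)/(0.394)³ = 0.1061 N/C.
Torque on the second dipole: τ = p₂ E₁ sinθ.
τ = (1.91×10⁻¹⁰)(0.1061)·sin81° = 2.002×10⁻¹¹ N·m.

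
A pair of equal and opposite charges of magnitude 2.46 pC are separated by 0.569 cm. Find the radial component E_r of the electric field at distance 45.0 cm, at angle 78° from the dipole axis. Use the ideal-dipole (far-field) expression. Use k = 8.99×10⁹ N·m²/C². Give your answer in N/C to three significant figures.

E_r ≈ 5.74×10⁻⁴ N/C

Dipole moment p = qd = (2.46×10⁻¹² C)(0.00569 m) = 1.40×10⁻¹⁴ C·m.
For a dipole, E_r = (2kp cosθ)/r³.
kp/r³ = (8.99×10⁹)(1.40×10⁻¹⁴)/(0.450)³ = 0.001381 N/C.
E_r = 2·0.001381·cos78° = 5.743×10⁻⁴ N/C.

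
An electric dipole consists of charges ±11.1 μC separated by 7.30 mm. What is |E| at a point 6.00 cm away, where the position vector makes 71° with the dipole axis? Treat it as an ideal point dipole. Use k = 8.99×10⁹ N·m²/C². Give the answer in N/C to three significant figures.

Dipole moment p = qd = (1.11×10⁻⁵ C)(0.00730 m) = 8.103×10⁻⁸ C·m.
At angle θ the dipole field magnitude is E = (kp/r³)·√(1 + 3cos²θ).
kp/r³ = (8.99×10⁹)(8.103×10⁻⁸) / (0.0600)³ = 3.372×10⁶ N/C.
√(1 + 3cos²71°) = √(1 + 3·0.1060) = √1.3180 ≈ 1.1480.
E ≈ 3.372×10⁶ × 1.148 = 3.872×10⁶ N/C.

E ≈ 3.87×10⁶ N/C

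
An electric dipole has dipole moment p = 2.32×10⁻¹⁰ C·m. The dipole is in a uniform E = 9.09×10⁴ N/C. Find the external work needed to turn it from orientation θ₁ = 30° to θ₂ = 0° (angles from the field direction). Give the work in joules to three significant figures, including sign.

W_ext = ΔU = U(θ₂) − U(θ₁) = −pE cosθ₂ − (−pE cosθ₁) = pE(cosθ₁ − cosθ₂).
W = (2.32×10⁻¹⁰)(9.09×10⁴)·(cos30° − cos0°) = (2.109×10⁻⁵)·(-0.1340) = -2.825×10⁻⁶ J.

W ≈ -2.83×10⁻⁶ J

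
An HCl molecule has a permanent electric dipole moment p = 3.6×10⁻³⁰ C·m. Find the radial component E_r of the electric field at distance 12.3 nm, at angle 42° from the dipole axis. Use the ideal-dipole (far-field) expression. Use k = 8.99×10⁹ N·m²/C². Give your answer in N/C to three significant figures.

E_r ≈ 2.58×10⁴ N/C

For a dipole, E_r = (2kp cosθ)/r³.
kp/r³ = (8.99×10⁹)(3.60×10⁻³⁰)/(1.23×10⁻⁸)³ = 1.739×10⁴ N/C.
E_r = 2·1.739×10⁴·cos42° = 2.585×10⁴ N/C.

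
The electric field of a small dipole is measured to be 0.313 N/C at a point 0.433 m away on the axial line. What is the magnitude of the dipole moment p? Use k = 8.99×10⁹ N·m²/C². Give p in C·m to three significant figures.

p ≈ 1.41×10⁻¹² C·m

On axis E = 2kp/r³, so p = Er³/(2k).
p = (0.313)·(0.433)³ / (2·8.99×10⁹) = 1.413×10⁻¹² C·m.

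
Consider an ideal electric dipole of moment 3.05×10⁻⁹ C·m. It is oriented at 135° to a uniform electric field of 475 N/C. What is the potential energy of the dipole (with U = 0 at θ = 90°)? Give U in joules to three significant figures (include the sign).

U = −p·E = −pE cosθ.
U = −(3.05×10⁻⁹)(475)·cos135° = 1.024×10⁻⁶ J.

U ≈ 1.02×10⁻⁶ J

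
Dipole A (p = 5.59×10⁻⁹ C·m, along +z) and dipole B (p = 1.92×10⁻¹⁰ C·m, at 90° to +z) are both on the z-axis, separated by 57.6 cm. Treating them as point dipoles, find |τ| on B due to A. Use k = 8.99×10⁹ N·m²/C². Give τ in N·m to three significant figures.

The second dipole sits on the axis of the first, so the field there is axial: E₁ = 2kp₁/r³ along +z.
E₁ = 2(8.99×10⁹)(5.59×10⁻⁹)/(0.576)³ = 525.9 N/C.
Torque on the second dipole: τ = p₂ E₁ sinθ.
τ = (1.92×10⁻¹⁰)(525.9)·sin90° = 1.010×10⁻⁷ N·m.

τ ≈ 1.01×10⁻⁷ N·m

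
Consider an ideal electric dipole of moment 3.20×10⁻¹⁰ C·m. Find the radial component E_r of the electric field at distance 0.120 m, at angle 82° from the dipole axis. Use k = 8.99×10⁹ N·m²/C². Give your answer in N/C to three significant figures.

For a dipole, E_r = (2kp cosθ)/r³.
kp/r³ = (8.99×10⁹)(3.20×10⁻¹⁰)/(0.120)³ = 1665 N/C.
E_r = 2·1665·cos82° = 463.4 N/C.

E_r ≈ 463 N/C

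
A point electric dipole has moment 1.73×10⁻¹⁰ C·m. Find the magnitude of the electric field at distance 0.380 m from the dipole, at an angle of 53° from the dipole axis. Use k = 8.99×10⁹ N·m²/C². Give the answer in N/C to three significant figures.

E ≈ 40.9 N/C

At angle θ the dipole field magnitude is E = (kp/r³)·√(1 + 3cos²θ).
kp/r³ = (8.99×10⁹)(1.73×10⁻¹⁰) / (0.380)³ = 28.34 N/C.
√(1 + 3cos²53°) = √(1 + 3·0.3622) = √2.0865 ≈ 1.4445.
E ≈ 28.34 × 1.444 = 40.94 N/C.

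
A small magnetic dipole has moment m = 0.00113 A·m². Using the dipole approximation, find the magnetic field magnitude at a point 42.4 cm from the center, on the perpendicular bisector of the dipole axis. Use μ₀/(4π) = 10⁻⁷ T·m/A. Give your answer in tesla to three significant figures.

In the equatorial plane B = (μ₀/4π)·m/r³ (half the axial value).
B = (10⁻⁷)·(0.00113) / (0.424)³ = 1.482×10⁻⁹ T.

B ≈ 1.48×10⁻⁹ T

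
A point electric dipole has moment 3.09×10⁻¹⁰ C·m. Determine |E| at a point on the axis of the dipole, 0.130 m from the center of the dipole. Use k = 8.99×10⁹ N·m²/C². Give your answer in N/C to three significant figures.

E ≈ 2530 N/C

On the dipole axis E = 2kp/r³.
E = 2·(8.99×10⁹)(3.09×10⁻¹⁰) / (0.130)³ = 2529 N/C.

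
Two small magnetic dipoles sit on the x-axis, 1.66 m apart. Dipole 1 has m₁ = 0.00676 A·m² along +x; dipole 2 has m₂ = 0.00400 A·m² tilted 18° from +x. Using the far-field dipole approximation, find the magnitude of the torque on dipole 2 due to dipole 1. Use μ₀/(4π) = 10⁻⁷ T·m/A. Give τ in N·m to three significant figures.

Dipole B is on the axis of dipole A, so B₁ there is axial: B₁ = (μ₀/4π)·2m₁/r³ along +x.
B₁ = 2(10⁻⁷)(0.00676)/(1.66)³ = 2.956×10⁻¹⁰ T.
τ = m₂ B₁ sinθ.
τ = (0.00400)(2.956×10⁻¹⁰)·sin18° = 3.653×10⁻¹³ N·m.

τ ≈ 3.65×10⁻¹³ N·m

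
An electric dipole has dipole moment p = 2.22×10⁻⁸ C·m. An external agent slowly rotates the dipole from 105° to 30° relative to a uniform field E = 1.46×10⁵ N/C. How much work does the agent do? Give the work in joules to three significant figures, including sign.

W_ext = ΔU = U(θ₂) − U(θ₁) = −pE cosθ₂ − (−pE cosθ₁) = pE(cosθ₁ − cosθ₂).
W = (2.22×10⁻⁸)(1.46×10⁵)·(cos105° − cos30°) = (0.003241)·(-1.1248) = -0.003646 J.

W ≈ -0.00365 J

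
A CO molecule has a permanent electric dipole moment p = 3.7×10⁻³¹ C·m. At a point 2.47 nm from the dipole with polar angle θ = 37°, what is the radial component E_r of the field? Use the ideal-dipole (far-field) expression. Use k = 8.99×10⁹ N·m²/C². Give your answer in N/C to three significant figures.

E_r ≈ 3.53×10⁵ N/C

For a dipole, E_r = (2kp cosθ)/r³.
kp/r³ = (8.99×10⁹)(3.70×10⁻³¹)/(2.47×10⁻⁹)³ = 2.207×10⁵ N/C.
E_r = 2·2.207×10⁵·cos37° = 3.526×10⁵ N/C.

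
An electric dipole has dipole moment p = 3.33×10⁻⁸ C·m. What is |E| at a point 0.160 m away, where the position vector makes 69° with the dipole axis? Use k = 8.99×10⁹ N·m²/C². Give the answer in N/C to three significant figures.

E ≈ 8.60×10⁴ N/C

At angle θ the dipole field magnitude is E = (kp/r³)·√(1 + 3cos²θ).
kp/r³ = (8.99×10⁹)(3.33×10⁻⁸) / (0.160)³ = 7.309×10⁴ N/C.
√(1 + 3cos²69°) = √(1 + 3·0.1284) = √1.3853 ≈ 1.1770.
E ≈ 7.309×10⁴ × 1.177 = 8.602×10⁴ N/C.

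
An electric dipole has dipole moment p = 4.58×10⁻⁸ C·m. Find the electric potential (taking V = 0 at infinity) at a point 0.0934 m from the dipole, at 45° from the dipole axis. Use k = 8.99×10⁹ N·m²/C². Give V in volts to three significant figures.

V ≈ 3.34×10⁴ V

The dipole potential is V = kp cosθ / r².
V = (8.99×10⁹)(4.58×10⁻⁸)·cos45° / (0.0934)² = 3.337×10⁴ V.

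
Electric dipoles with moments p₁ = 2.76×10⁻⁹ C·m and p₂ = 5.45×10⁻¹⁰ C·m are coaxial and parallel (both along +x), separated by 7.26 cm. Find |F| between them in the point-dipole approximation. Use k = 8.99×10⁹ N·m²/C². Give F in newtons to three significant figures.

On-axis field of dipole 1 at distance r: E = 2kp₁/r³. Force on dipole 2 is F = p₂·dE/dr (gradient along axis).
dE/dr = −6kp₁/r⁴, so |F| = 6kp₁p₂/r⁴ (attractive for aligned moments).
F = 6(8.99×10⁹)(2.76×10⁻⁹)(5.45×10⁻¹⁰)/(0.0726)⁴ = 0.002921 N.

F ≈ 0.00292 N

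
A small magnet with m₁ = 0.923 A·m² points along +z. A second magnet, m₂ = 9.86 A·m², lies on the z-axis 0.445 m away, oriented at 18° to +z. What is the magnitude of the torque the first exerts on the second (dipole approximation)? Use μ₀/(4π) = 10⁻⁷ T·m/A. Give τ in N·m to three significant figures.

Dipole B is on the axis of dipole A, so B₁ there is axial: B₁ = (μ₀/4π)·2m₁/r³ along +z.
B₁ = 2(10⁻⁷)(0.923)/(0.445)³ = 2.095×10⁻⁶ T.
τ = m₂ B₁ sinθ.
τ = (9.86)(2.095×10⁻⁶)·sin18° = 6.383×10⁻⁶ N·m.

τ ≈ 6.38×10⁻⁶ N·m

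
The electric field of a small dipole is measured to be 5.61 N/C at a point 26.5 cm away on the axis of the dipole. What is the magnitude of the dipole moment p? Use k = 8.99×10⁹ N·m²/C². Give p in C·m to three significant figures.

On axis E = 2kp/r³, so p = Er³/(2k).
p = (5.61)·(0.265)³ / (2·8.99×10⁹) = 5.806×10⁻¹² C·m.

p ≈ 5.81×10⁻¹² C·m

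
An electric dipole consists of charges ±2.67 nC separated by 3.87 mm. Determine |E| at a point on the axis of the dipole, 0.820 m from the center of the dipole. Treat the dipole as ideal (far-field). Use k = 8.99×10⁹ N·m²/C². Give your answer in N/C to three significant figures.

E ≈ 0.337 N/C

Dipole moment p = qd = (2.67×10⁻⁹ C)(0.00387 m) = 1.033×10⁻¹¹ C·m.
On the dipole axis E = 2kp/r³.
E = 2·(8.99×10⁹)(1.033×10⁻¹¹) / (0.820)³ = 0.3369 N/C.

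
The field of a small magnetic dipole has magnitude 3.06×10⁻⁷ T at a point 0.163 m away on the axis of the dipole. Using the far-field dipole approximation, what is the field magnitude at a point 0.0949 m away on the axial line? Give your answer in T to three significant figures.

B ≈ 1.55×10⁻⁶ T

Dipole fields scale as 1/r³ in the far field; the geometry is the same at both points.
B₂ = B₁ · (r₁/r₂)³ = 3.06×10⁻⁷ · (0.163/0.0949)³.
(r₁/r₂)³ = (1.718)³ = 5.067.
B₂ ≈ 1.551×10⁻⁶ T.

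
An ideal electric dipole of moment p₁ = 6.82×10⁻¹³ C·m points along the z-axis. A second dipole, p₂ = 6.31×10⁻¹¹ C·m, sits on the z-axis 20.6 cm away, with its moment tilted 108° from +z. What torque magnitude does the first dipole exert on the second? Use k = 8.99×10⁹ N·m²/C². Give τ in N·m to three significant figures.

The second dipole sits on the axis of the first, so the field there is axial: E₁ = 2kp₁/r³ along +z.
E₁ = 2(8.99×10⁹)(6.82×10⁻¹³)/(0.206)³ = 1.403 N/C.
Torque on the second dipole: τ = p₂ E₁ sinθ.
τ = (6.31×10⁻¹¹)(1.403)·sin108° = 8.418×10⁻¹¹ N·m.

τ ≈ 8.42×10⁻¹¹ N·m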